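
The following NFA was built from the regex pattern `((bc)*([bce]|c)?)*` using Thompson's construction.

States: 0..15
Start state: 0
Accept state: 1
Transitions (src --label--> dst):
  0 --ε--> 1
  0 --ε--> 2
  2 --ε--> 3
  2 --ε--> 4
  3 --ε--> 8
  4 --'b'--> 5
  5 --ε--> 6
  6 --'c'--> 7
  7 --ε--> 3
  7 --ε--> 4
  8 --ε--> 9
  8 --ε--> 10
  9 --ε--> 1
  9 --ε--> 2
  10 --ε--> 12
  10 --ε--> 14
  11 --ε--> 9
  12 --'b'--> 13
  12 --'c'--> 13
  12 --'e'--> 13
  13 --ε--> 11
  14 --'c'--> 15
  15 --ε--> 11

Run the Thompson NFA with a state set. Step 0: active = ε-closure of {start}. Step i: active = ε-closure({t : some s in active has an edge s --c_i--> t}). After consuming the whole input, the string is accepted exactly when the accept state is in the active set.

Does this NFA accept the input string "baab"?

start: ε-closure({0}) = {0,1,2,3,4,8,9,10,12,14}
'b' @ 1: {1,2,3,4,5,6,8,9,10,11,12,13,14}  ✓accept
'a' @ 2: {}  — dead — no transitions
rest 'ab' ignored (set empty)
after full input: {}  (accept=1 not in)

Answer: REJECT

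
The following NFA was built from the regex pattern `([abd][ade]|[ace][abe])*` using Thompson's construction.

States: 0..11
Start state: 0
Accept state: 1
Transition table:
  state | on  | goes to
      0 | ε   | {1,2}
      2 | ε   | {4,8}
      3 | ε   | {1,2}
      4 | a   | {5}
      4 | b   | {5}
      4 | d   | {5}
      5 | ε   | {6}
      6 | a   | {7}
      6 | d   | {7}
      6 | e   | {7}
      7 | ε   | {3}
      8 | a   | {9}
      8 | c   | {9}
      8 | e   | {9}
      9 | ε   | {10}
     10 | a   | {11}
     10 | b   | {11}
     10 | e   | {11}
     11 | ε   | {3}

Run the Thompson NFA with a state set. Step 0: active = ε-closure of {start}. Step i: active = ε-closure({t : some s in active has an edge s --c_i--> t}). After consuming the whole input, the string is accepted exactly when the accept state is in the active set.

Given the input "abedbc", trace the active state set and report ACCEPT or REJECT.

start: ε-closure({0}) = {0,1,2,4,8}
'a' @ 1: {5,6,9,10}
'b' @ 2: {1,2,3,4,8,11}  [accepting]
'e' @ 3: {9,10}
'd' @ 4: {}  — no active states
rest 'bc' ignored (set empty)
end set {} — state 1 not in

Answer: REJECT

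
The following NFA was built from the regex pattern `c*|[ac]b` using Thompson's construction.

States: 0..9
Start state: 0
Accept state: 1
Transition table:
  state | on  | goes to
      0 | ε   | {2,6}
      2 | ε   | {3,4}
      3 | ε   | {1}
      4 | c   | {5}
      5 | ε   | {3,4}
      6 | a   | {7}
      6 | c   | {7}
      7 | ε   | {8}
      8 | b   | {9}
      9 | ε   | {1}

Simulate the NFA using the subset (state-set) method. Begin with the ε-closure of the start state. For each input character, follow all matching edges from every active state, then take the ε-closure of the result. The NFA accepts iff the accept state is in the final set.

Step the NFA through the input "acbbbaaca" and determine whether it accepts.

start: ε-closure({0}) = {0,1,2,3,4,6}
'a' @ 1: {7,8}
'c' @ 2: {}  — state set empty
rest 'bbbaaca' ignored (set empty)
final: {}; accept 1 not in set

Answer: REJECT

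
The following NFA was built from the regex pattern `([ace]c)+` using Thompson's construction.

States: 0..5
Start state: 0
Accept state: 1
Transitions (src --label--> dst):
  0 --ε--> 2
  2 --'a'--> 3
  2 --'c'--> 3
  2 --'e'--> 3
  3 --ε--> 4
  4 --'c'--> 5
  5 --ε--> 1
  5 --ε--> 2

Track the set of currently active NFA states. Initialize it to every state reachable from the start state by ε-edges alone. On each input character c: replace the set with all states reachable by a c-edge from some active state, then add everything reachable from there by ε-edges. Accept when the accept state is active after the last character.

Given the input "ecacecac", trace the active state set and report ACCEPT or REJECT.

start: ε-closure({0}) = {0,2}
'e' @ 1: {3,4}
'c' @ 2: {1,2,5}  (accept∈set)
'a' @ 3: {3,4}
'c' @ 4: {1,2,5}  (accept∈set)
'e' @ 5: {3,4}
'c' @ 6: {1,2,5}  (accept∈set)
'a' @ 7: {3,4}
'c' @ 8: {1,2,5}  (accept∈set)
end set {1,2,5} — state 1 in

Answer: ACCEPT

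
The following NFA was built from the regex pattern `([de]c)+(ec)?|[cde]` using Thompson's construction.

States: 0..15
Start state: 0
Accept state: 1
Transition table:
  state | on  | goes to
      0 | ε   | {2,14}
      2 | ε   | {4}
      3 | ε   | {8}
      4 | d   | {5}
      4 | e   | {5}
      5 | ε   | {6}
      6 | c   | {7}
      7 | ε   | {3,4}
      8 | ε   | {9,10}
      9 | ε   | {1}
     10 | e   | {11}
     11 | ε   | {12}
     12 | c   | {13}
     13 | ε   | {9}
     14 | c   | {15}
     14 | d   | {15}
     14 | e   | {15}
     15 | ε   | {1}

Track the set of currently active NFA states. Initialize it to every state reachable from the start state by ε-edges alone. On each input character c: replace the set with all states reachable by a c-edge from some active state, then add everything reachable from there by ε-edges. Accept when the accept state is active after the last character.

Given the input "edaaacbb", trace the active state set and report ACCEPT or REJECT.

initial (ε-close {0}): {0,2,4,14}
'e' @ 1: {1,5,6,15}  [accepting]
'd' @ 2: {}  — dead — no transitions
rest 'aaacbb' ignored (set empty)
after full input: {}  (accept=1 not in)

Answer: REJECT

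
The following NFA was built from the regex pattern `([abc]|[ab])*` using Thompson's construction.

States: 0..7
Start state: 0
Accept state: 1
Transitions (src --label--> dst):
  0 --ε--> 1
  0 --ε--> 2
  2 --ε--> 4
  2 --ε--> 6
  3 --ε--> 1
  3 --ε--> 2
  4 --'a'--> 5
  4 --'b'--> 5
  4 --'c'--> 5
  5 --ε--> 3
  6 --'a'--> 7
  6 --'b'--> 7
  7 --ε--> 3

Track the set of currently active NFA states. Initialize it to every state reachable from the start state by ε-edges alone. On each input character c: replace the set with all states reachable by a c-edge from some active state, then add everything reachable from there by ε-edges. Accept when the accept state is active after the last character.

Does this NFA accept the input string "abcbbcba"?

Answer: ACCEPT

Derivation:
S₀ = ε-closure({0}) = {0,1,2,4,6}
'a' @ 1: {1,2,3,4,5,6,7}  [accepting]
'b' @ 2: {1,2,3,4,5,6,7}  [accepting]
'c' @ 3: {1,2,3,4,5,6}  [accepting]
'b' @ 4: {1,2,3,4,5,6,7}  [accepting]
'b' @ 5: {1,2,3,4,5,6,7}  [accepting]
'c' @ 6: {1,2,3,4,5,6}  [accepting]
'b' @ 7: {1,2,3,4,5,6,7}  [accepting]
'a' @ 8: {1,2,3,4,5,6,7}  [accepting]
final: {1,2,3,4,5,6,7}; accept 1 in set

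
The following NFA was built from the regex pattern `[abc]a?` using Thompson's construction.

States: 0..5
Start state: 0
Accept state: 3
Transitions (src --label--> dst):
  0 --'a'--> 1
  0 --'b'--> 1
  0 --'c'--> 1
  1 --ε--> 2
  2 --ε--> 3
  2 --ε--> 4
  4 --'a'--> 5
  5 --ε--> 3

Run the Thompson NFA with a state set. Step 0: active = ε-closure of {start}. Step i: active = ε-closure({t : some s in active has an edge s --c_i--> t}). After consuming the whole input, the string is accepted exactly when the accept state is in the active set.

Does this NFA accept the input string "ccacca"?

S₀ = ε-closure({0}) = {0}
'c' @ 1: {1,2,3,4}  (accept∈set)
'c' @ 2: {}  — no active states
rest 'acca' ignored (set empty)
after full input: {}  (accept=3 not in)

Answer: REJECT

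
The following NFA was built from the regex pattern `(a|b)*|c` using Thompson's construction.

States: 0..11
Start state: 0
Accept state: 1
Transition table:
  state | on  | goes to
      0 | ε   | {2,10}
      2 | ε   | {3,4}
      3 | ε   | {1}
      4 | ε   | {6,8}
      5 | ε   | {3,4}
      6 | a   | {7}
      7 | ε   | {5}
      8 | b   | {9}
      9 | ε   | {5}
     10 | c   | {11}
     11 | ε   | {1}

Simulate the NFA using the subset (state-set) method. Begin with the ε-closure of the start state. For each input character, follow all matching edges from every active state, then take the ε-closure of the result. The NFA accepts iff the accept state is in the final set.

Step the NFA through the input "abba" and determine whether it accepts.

start: ε-closure({0}) = {0,1,2,3,4,6,8,10}
'a' @ 1: {1,3,4,5,6,7,8}  ✓accept
'b' @ 2: {1,3,4,5,6,8,9}  ✓accept
'b' @ 3: {1,3,4,5,6,8,9}  ✓accept
'a' @ 4: {1,3,4,5,6,7,8}  ✓accept
end set {1,3,4,5,6,7,8} — state 1 in

Answer: ACCEPT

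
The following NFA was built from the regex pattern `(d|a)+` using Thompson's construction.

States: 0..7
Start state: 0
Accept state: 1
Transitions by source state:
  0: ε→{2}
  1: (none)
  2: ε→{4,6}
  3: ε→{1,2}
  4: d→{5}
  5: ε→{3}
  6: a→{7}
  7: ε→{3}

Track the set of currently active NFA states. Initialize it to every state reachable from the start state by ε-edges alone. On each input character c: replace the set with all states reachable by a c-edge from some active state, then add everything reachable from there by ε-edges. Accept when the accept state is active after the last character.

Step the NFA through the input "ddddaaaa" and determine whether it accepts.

Answer: ACCEPT

Derivation:
start: ε-closure({0}) = {0,2,4,6}
'd' @ 1: {1,2,3,4,5,6}  ✓accept
'd' @ 2: {1,2,3,4,5,6}  ✓accept
'd' @ 3: {1,2,3,4,5,6}  ✓accept
'd' @ 4: {1,2,3,4,5,6}  ✓accept
'a' @ 5: {1,2,3,4,6,7}  ✓accept
'a' @ 6: {1,2,3,4,6,7}  ✓accept
'a' @ 7: {1,2,3,4,6,7}  ✓accept
'a' @ 8: {1,2,3,4,6,7}  ✓accept
after full input: {1,2,3,4,6,7}  (accept=1 in)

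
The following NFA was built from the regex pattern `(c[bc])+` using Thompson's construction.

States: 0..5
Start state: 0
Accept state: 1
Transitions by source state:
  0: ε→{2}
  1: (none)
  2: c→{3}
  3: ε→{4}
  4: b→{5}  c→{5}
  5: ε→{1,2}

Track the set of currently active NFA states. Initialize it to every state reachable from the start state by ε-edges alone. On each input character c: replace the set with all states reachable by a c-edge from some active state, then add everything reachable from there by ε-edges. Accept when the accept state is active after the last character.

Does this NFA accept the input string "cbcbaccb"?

Answer: REJECT

Trace:
initial (ε-close {0}): {0,2}
'c' @ 1: {3,4}
'b' @ 2: {1,2,5}  (accept∈set)
'c' @ 3: {3,4}
'b' @ 4: {1,2,5}  (accept∈set)
'a' @ 5: {}  — no active states
rest 'ccb' ignored (set empty)
final: {}; accept 1 not in set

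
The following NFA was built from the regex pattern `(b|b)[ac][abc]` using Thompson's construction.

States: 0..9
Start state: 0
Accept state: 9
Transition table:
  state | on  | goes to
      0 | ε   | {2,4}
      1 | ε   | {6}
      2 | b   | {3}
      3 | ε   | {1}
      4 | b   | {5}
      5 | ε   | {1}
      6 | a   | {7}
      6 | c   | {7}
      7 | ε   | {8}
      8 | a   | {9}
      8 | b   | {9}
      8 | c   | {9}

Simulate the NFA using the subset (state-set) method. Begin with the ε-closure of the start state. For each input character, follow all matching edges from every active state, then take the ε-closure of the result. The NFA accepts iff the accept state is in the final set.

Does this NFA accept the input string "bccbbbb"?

Answer: REJECT

Steps:
S₀ = ε-closure({0}) = {0,2,4}
'b' @ 1: {1,3,5,6}
'c' @ 2: {7,8}
'c' @ 3: {9}  [accepting]
'b' @ 4: {}  — dead — no transitions
rest 'bbb' ignored (set empty)
end set {} — state 9 not in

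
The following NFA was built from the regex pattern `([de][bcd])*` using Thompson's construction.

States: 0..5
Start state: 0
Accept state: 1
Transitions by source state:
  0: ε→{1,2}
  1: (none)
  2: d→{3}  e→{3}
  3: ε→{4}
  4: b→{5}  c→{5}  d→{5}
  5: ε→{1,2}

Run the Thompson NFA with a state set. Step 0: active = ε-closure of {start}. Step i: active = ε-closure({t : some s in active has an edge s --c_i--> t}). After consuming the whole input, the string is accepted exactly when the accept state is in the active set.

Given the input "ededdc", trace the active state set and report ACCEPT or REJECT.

Answer: ACCEPT

Trace:
initial (ε-close {0}): {0,1,2}
'e' @ 1: {3,4}
'd' @ 2: {1,2,5}  ✓accept
'e' @ 3: {3,4}
'd' @ 4: {1,2,5}  ✓accept
'd' @ 5: {3,4}
'c' @ 6: {1,2,5}  ✓accept
after full input: {1,2,5}  (accept=1 in)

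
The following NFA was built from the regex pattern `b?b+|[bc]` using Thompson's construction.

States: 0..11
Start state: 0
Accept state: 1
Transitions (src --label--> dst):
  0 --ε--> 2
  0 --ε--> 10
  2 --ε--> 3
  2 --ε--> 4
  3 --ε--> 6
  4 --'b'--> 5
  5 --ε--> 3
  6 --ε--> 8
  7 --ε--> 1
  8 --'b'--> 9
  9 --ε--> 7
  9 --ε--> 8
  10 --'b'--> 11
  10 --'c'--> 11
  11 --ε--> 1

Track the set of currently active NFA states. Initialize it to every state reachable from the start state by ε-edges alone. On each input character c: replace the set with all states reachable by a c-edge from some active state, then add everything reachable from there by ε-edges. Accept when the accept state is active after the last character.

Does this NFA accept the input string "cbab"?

Answer: REJECT

Steps:
start: ε-closure({0}) = {0,2,3,4,6,8,10}
'c' @ 1: {1,11}  [accepting]
'b' @ 2: {}  — no active states
rest 'ab' ignored (set empty)
end set {} — state 1 not in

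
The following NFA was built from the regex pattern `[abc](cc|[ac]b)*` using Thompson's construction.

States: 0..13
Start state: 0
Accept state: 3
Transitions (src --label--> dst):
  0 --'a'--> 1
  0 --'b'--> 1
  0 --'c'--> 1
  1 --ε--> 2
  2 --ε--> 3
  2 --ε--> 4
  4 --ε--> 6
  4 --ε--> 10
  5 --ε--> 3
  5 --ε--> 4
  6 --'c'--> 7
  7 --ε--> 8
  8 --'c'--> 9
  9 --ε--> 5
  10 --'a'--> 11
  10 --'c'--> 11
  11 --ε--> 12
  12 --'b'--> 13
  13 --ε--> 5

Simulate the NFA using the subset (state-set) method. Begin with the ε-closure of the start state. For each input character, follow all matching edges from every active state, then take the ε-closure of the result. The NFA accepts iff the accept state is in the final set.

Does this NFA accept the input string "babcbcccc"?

S₀ = ε-closure({0}) = {0}
'b' @ 1: {1,2,3,4,6,10}  [accepting]
'a' @ 2: {11,12}
'b' @ 3: {3,4,5,6,10,13}  [accepting]
'c' @ 4: {7,8,11,12}
'b' @ 5: {3,4,5,6,10,13}  [accepting]
'c' @ 6: {7,8,11,12}
'c' @ 7: {3,4,5,6,9,10}  [accepting]
'c' @ 8: {7,8,11,12}
'c' @ 9: {3,4,5,6,9,10}  [accepting]
end set {3,4,5,6,9,10} — state 3 in

Answer: ACCEPT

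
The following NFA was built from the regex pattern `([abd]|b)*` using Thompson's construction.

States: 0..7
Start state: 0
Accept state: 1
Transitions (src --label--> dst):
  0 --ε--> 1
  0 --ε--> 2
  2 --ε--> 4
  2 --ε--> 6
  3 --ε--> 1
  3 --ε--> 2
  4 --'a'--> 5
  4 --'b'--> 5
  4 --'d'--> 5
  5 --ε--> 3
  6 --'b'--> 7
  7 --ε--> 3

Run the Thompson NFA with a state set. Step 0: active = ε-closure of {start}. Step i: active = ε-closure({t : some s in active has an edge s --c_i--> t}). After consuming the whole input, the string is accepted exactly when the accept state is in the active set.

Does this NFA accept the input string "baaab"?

start: ε-closure({0}) = {0,1,2,4,6}
'b' @ 1: {1,2,3,4,5,6,7}  (accept∈set)
'a' @ 2: {1,2,3,4,5,6}  (accept∈set)
'a' @ 3: {1,2,3,4,5,6}  (accept∈set)
'a' @ 4: {1,2,3,4,5,6}  (accept∈set)
'b' @ 5: {1,2,3,4,5,6,7}  (accept∈set)
after full input: {1,2,3,4,5,6,7}  (accept=1 in)

Answer: ACCEPT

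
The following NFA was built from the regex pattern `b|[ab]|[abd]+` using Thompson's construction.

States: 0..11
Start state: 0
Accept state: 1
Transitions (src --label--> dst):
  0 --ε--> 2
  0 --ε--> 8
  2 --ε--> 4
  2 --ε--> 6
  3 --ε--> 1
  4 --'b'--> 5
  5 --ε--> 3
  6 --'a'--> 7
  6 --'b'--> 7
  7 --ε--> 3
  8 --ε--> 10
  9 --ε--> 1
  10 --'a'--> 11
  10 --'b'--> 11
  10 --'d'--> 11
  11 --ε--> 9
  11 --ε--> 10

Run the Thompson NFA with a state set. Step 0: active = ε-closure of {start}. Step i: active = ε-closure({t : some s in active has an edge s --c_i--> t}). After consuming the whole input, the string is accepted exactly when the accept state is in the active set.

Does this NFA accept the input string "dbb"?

S₀ = ε-closure({0}) = {0,2,4,6,8,10}
'd' @ 1: {1,9,10,11}  (accept∈set)
'b' @ 2: {1,9,10,11}  (accept∈set)
'b' @ 3: {1,9,10,11}  (accept∈set)
after full input: {1,9,10,11}  (accept=1 in)

Answer: ACCEPT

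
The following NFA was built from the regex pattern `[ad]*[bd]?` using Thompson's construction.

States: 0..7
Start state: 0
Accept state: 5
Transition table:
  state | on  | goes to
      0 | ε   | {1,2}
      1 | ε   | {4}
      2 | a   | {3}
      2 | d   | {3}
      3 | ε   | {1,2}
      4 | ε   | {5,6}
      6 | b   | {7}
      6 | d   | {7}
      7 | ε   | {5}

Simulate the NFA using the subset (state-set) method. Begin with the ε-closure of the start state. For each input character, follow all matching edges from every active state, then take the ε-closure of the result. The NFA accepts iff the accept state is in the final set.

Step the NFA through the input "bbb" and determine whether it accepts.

start: ε-closure({0}) = {0,1,2,4,5,6}
'b' @ 1: {5,7}  [accepting]
'b' @ 2: {}  — no active states
rest 'b' ignored (set empty)
final: {}; accept 5 not in set

Answer: REJECT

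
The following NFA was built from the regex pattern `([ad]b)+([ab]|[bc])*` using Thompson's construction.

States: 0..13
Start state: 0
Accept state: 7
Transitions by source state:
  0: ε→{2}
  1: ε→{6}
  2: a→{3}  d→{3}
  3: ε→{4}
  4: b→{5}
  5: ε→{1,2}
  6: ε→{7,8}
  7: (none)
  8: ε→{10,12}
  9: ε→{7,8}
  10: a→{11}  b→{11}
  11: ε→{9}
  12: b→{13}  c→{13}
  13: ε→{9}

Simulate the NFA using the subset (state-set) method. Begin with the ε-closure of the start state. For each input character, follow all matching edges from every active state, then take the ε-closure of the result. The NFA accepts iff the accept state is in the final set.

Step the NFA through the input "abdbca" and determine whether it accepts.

Answer: ACCEPT

Trace:
start: ε-closure({0}) = {0,2}
'a' @ 1: {3,4}
'b' @ 2: {1,2,5,6,7,8,10,12}  (accept∈set)
'd' @ 3: {3,4}
'b' @ 4: {1,2,5,6,7,8,10,12}  (accept∈set)
'c' @ 5: {7,8,9,10,12,13}  (accept∈set)
'a' @ 6: {7,8,9,10,11,12}  (accept∈set)
after full input: {7,8,9,10,11,12}  (accept=7 in)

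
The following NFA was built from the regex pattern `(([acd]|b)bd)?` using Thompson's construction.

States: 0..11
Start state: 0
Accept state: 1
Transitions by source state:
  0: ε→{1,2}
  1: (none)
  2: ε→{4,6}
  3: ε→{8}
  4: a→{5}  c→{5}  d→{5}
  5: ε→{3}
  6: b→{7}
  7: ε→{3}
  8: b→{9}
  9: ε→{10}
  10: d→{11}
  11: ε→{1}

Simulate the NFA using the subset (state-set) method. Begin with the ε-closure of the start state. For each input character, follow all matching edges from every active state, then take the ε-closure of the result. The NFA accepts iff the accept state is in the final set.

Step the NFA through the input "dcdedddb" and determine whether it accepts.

start: ε-closure({0}) = {0,1,2,4,6}
'd' @ 1: {3,5,8}
'c' @ 2: {}  — no active states
rest 'dedddb' ignored (set empty)
after full input: {}  (accept=1 not in)

Answer: REJECT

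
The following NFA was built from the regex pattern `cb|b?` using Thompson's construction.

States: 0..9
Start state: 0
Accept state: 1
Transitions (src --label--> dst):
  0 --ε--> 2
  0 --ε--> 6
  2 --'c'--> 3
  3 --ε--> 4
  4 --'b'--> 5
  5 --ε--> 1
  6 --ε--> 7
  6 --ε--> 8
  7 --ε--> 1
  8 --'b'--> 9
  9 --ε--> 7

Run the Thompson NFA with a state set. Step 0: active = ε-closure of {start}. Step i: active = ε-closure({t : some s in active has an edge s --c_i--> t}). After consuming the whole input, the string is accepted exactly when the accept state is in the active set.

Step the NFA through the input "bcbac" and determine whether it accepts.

start: ε-closure({0}) = {0,1,2,6,7,8}
'b' @ 1: {1,7,9}  [accepting]
'c' @ 2: {}  — dead — no transitions
rest 'bac' ignored (set empty)
final: {}; accept 1 not in set

Answer: REJECT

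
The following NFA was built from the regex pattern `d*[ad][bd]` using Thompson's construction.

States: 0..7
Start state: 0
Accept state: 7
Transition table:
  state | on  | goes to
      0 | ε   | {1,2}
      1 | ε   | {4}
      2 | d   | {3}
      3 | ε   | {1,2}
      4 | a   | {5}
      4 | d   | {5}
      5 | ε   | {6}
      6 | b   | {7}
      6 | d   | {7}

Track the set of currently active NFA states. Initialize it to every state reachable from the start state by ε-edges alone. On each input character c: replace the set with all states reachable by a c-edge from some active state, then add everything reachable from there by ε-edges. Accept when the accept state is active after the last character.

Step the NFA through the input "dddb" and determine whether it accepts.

S₀ = ε-closure({0}) = {0,1,2,4}
'd' @ 1: {1,2,3,4,5,6}
'd' @ 2: {1,2,3,4,5,6,7}  [accepting]
'd' @ 3: {1,2,3,4,5,6,7}  [accepting]
'b' @ 4: {7}  [accepting]
end set {7} — state 7 in

Answer: ACCEPT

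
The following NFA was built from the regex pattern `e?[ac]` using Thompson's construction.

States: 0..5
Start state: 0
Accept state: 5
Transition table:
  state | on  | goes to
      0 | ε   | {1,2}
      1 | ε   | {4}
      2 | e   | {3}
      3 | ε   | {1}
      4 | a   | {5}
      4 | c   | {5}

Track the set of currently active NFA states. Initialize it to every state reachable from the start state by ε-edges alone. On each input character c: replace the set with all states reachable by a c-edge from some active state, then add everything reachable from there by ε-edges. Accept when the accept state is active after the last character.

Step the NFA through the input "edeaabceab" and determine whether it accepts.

start: ε-closure({0}) = {0,1,2,4}
'e' @ 1: {1,3,4}
'd' @ 2: {}  — dead — no transitions
rest 'eaabceab' ignored (set empty)
final: {}; accept 5 not in set

Answer: REJECT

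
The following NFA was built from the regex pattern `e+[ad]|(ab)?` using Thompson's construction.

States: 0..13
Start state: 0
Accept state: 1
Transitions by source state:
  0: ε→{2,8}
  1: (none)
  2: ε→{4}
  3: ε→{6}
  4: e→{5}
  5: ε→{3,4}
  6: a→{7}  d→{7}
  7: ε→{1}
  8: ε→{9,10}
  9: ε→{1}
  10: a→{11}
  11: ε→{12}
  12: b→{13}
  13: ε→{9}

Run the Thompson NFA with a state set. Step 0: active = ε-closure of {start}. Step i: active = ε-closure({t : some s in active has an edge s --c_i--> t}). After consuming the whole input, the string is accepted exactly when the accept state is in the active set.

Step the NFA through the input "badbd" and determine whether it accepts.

start: ε-closure({0}) = {0,1,2,4,8,9,10}
'b' @ 1: {}  — dead — no transitions
rest 'adbd' ignored (set empty)
end set {} — state 1 not in

Answer: REJECT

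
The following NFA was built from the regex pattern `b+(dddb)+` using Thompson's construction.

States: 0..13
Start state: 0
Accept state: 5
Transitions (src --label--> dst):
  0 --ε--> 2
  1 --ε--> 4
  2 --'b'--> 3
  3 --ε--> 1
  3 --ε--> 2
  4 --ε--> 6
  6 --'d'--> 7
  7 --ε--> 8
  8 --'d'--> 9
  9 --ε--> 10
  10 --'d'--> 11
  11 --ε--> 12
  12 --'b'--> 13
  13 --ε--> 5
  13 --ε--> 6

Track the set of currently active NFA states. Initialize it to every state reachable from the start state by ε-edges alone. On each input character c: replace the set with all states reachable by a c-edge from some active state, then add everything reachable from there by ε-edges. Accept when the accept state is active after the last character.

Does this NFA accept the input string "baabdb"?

Answer: REJECT

Trace:
initial (ε-close {0}): {0,2}
'b' @ 1: {1,2,3,4,6}
'a' @ 2: {}  — dead — no transitions
rest 'abdb' ignored (set empty)
after full input: {}  (accept=5 not in)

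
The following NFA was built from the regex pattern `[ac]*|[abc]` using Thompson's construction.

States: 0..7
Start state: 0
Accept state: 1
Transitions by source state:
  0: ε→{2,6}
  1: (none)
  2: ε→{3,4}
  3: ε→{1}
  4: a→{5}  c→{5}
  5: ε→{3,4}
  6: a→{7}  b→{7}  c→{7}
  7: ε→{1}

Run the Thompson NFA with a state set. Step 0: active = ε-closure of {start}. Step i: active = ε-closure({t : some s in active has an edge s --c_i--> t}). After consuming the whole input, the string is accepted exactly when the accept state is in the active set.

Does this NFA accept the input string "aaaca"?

Answer: ACCEPT

Steps:
S₀ = ε-closure({0}) = {0,1,2,3,4,6}
'a' @ 1: {1,3,4,5,7}  ✓accept
'a' @ 2: {1,3,4,5}  ✓accept
'a' @ 3: {1,3,4,5}  ✓accept
'c' @ 4: {1,3,4,5}  ✓accept
'a' @ 5: {1,3,4,5}  ✓accept
after full input: {1,3,4,5}  (accept=1 in)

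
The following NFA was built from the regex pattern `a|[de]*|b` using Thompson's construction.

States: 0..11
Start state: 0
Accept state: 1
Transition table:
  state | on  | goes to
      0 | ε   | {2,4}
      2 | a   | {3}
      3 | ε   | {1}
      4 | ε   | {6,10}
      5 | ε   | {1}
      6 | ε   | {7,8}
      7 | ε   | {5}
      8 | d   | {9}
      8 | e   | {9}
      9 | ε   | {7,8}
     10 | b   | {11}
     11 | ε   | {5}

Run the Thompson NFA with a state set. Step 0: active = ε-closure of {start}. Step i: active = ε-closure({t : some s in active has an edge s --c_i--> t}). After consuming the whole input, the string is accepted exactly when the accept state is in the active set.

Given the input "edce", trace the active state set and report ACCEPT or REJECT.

Answer: REJECT

Derivation:
initial (ε-close {0}): {0,1,2,4,5,6,7,8,10}
'e' @ 1: {1,5,7,8,9}  ✓accept
'd' @ 2: {1,5,7,8,9}  ✓accept
'c' @ 3: {}  — no active states
rest 'e' ignored (set empty)
final: {}; accept 1 not in set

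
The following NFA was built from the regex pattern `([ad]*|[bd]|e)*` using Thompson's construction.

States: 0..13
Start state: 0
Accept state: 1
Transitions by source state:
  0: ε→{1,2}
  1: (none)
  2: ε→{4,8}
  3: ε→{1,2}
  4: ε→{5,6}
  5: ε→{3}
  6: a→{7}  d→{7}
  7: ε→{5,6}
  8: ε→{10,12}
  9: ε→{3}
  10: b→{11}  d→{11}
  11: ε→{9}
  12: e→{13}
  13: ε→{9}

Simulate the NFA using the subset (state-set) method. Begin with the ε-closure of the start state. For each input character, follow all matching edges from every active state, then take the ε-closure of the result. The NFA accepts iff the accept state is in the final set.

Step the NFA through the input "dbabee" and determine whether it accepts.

Answer: ACCEPT

Trace:
initial (ε-close {0}): {0,1,2,3,4,5,6,8,10,12}
'd' @ 1: {1,2,3,4,5,6,7,8,9,10,11,12}  (accept∈set)
'b' @ 2: {1,2,3,4,5,6,8,9,10,11,12}  (accept∈set)
'a' @ 3: {1,2,3,4,5,6,7,8,10,12}  (accept∈set)
'b' @ 4: {1,2,3,4,5,6,8,9,10,11,12}  (accept∈set)
'e' @ 5: {1,2,3,4,5,6,8,9,10,12,13}  (accept∈set)
'e' @ 6: {1,2,3,4,5,6,8,9,10,12,13}  (accept∈set)
final: {1,2,3,4,5,6,8,9,10,12,13}; accept 1 in set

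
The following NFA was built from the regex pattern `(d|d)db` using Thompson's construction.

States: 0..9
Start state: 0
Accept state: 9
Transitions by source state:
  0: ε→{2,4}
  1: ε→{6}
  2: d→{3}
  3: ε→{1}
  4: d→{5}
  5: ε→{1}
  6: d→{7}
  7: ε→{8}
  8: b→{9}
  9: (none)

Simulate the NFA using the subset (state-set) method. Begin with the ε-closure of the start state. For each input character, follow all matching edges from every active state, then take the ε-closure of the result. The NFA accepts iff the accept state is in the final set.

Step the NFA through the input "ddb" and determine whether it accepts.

initial (ε-close {0}): {0,2,4}
'd' @ 1: {1,3,5,6}
'd' @ 2: {7,8}
'b' @ 3: {9}  ✓accept
final: {9}; accept 9 in set

Answer: ACCEPT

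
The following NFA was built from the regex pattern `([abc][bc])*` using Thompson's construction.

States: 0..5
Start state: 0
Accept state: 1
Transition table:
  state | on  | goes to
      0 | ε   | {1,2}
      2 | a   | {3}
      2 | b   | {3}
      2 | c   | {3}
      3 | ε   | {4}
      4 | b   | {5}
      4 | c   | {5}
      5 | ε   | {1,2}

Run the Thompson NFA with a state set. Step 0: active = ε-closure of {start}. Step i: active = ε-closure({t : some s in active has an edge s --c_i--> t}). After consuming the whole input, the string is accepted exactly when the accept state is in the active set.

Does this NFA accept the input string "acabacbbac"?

Answer: ACCEPT

Trace:
initial (ε-close {0}): {0,1,2}
'a' @ 1: {3,4}
'c' @ 2: {1,2,5}  [accepting]
'a' @ 3: {3,4}
'b' @ 4: {1,2,5}  [accepting]
'a' @ 5: {3,4}
'c' @ 6: {1,2,5}  [accepting]
'b' @ 7: {3,4}
'b' @ 8: {1,2,5}  [accepting]
'a' @ 9: {3,4}
'c' @ 10: {1,2,5}  [accepting]
after full input: {1,2,5}  (accept=1 in)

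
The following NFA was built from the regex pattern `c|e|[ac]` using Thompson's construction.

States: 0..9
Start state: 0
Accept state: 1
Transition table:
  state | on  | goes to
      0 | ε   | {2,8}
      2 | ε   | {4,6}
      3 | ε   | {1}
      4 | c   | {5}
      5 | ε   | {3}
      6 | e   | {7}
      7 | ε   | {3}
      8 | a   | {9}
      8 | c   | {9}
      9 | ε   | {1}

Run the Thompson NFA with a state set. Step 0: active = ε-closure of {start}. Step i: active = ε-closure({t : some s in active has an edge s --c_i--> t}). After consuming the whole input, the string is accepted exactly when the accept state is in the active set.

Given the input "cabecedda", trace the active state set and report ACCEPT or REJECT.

Answer: REJECT

Steps:
start: ε-closure({0}) = {0,2,4,6,8}
'c' @ 1: {1,3,5,9}  (accept∈set)
'a' @ 2: {}  — state set empty
rest 'becedda' ignored (set empty)
end set {} — state 1 not in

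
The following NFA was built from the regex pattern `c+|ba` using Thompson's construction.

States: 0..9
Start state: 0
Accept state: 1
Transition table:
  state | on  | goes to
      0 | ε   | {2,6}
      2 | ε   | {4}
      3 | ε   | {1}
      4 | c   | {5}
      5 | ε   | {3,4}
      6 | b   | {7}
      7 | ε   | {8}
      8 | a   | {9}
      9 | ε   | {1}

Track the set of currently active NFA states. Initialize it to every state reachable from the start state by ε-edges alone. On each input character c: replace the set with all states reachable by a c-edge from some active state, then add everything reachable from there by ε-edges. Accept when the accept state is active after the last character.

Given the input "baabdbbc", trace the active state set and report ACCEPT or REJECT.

start: ε-closure({0}) = {0,2,4,6}
'b' @ 1: {7,8}
'a' @ 2: {1,9}  ✓accept
'a' @ 3: {}  — no active states
rest 'bdbbc' ignored (set empty)
end set {} — state 1 not in

Answer: REJECT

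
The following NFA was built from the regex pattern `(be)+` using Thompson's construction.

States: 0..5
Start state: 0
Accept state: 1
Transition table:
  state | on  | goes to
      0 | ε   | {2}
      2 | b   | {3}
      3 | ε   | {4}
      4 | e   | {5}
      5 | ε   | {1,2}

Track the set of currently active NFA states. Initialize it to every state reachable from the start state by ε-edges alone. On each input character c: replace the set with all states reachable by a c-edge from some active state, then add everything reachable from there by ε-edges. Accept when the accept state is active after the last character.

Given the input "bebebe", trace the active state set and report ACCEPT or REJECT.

Answer: ACCEPT

Steps:
initial (ε-close {0}): {0,2}
'b' @ 1: {3,4}
'e' @ 2: {1,2,5}  ✓accept
'b' @ 3: {3,4}
'e' @ 4: {1,2,5}  ✓accept
'b' @ 5: {3,4}
'e' @ 6: {1,2,5}  ✓accept
end set {1,2,5} — state 1 in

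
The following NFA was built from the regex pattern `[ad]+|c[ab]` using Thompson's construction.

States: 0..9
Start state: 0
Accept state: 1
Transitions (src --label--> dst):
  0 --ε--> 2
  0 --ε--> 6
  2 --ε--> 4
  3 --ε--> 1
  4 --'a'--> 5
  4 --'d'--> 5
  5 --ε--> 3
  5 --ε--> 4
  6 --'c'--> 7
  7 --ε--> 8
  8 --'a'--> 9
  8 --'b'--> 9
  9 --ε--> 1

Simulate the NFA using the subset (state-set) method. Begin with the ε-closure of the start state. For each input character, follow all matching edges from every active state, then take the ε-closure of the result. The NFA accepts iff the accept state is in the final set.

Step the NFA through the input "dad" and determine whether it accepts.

Answer: ACCEPT

Derivation:
S₀ = ε-closure({0}) = {0,2,4,6}
'd' @ 1: {1,3,4,5}  [accepting]
'a' @ 2: {1,3,4,5}  [accepting]
'd' @ 3: {1,3,4,5}  [accepting]
final: {1,3,4,5}; accept 1 in set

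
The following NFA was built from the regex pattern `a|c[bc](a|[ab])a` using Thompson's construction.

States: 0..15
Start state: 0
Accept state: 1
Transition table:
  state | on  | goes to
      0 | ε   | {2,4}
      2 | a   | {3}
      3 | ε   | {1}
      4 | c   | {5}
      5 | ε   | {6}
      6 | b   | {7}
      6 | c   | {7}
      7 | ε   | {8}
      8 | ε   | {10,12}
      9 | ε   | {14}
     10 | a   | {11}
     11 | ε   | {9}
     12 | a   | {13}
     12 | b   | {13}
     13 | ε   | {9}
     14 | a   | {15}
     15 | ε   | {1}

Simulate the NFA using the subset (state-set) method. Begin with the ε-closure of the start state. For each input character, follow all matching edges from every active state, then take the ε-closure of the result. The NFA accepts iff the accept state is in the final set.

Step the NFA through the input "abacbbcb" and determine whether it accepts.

S₀ = ε-closure({0}) = {0,2,4}
'a' @ 1: {1,3}  (accept∈set)
'b' @ 2: {}  — state set empty
rest 'acbbcb' ignored (set empty)
end set {} — state 1 not in

Answer: REJECT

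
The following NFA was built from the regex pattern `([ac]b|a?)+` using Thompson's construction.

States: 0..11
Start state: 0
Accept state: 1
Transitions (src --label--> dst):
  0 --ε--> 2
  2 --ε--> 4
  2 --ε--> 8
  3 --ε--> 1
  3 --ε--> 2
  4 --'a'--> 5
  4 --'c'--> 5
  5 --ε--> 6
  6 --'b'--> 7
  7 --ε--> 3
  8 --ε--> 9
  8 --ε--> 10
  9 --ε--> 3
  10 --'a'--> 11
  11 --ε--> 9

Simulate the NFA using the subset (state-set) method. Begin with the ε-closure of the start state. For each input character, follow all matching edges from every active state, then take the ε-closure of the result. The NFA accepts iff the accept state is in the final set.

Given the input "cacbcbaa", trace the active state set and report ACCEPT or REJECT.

Answer: REJECT

Derivation:
S₀ = ε-closure({0}) = {0,1,2,3,4,8,9,10}
'c' @ 1: {5,6}
'a' @ 2: {}  — dead — no transitions
rest 'cbcbaa' ignored (set empty)
after full input: {}  (accept=1 not in)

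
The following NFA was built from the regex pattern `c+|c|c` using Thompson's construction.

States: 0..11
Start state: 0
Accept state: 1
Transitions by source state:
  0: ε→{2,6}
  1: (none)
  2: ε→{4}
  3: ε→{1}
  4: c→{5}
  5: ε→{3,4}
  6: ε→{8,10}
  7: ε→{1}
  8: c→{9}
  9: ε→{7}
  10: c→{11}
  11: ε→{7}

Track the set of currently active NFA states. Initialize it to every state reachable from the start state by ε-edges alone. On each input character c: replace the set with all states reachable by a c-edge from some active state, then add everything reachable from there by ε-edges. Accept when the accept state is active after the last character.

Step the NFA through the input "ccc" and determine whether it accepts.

Answer: ACCEPT

Derivation:
initial (ε-close {0}): {0,2,4,6,8,10}
'c' @ 1: {1,3,4,5,7,9,11}  ✓accept
'c' @ 2: {1,3,4,5}  ✓accept
'c' @ 3: {1,3,4,5}  ✓accept
after full input: {1,3,4,5}  (accept=1 in)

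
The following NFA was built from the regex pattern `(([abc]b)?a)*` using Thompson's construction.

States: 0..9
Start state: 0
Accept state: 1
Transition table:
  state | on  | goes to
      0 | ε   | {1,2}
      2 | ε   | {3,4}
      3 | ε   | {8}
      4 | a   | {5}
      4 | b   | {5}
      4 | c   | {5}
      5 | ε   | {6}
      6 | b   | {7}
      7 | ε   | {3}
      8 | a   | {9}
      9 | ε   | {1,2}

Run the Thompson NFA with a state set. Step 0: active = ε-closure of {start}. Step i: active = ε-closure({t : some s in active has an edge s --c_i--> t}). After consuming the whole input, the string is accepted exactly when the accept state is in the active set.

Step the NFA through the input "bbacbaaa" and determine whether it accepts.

start: ε-closure({0}) = {0,1,2,3,4,8}
'b' @ 1: {5,6}
'b' @ 2: {3,7,8}
'a' @ 3: {1,2,3,4,8,9}  [accepting]
'c' @ 4: {5,6}
'b' @ 5: {3,7,8}
'a' @ 6: {1,2,3,4,8,9}  [accepting]
'a' @ 7: {1,2,3,4,5,6,8,9}  [accepting]
'a' @ 8: {1,2,3,4,5,6,8,9}  [accepting]
end set {1,2,3,4,5,6,8,9} — state 1 in

Answer: ACCEPT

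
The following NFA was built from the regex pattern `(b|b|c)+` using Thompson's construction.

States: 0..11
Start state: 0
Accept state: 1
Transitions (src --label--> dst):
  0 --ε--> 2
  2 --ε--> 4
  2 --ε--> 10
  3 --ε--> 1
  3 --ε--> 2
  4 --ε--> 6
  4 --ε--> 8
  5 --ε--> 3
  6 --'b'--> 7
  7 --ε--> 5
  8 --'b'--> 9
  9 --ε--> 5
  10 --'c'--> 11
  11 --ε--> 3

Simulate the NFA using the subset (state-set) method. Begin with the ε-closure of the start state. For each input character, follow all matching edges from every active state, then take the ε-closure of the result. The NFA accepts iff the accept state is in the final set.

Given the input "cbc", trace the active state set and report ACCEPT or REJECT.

Answer: ACCEPT

Steps:
initial (ε-close {0}): {0,2,4,6,8,10}
'c' @ 1: {1,2,3,4,6,8,10,11}  ✓accept
'b' @ 2: {1,2,3,4,5,6,7,8,9,10}  ✓accept
'c' @ 3: {1,2,3,4,6,8,10,11}  ✓accept
final: {1,2,3,4,6,8,10,11}; accept 1 in set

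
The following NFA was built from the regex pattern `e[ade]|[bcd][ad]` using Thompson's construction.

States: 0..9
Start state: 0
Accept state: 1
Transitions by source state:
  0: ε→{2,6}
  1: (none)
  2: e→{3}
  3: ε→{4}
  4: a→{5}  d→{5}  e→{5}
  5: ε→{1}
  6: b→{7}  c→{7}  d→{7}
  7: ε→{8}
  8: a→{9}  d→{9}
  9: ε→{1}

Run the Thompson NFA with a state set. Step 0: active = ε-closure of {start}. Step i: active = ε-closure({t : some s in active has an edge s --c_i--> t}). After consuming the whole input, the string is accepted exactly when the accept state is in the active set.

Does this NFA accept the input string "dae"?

initial (ε-close {0}): {0,2,6}
'd' @ 1: {7,8}
'a' @ 2: {1,9}  (accept∈set)
'e' @ 3: {}  — dead — no transitions
end set {} — state 1 not in

Answer: REJECT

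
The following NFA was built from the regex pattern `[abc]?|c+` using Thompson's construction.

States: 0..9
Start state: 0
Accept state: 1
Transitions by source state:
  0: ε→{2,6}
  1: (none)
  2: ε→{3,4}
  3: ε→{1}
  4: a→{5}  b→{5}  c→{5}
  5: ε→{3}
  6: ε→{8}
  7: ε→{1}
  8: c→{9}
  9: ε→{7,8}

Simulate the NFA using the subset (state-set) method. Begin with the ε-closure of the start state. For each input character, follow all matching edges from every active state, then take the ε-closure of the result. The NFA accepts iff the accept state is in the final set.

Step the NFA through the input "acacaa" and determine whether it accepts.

Answer: REJECT

Steps:
S₀ = ε-closure({0}) = {0,1,2,3,4,6,8}
'a' @ 1: {1,3,5}  [accepting]
'c' @ 2: {}  — state set empty
rest 'acaa' ignored (set empty)
end set {} — state 1 not in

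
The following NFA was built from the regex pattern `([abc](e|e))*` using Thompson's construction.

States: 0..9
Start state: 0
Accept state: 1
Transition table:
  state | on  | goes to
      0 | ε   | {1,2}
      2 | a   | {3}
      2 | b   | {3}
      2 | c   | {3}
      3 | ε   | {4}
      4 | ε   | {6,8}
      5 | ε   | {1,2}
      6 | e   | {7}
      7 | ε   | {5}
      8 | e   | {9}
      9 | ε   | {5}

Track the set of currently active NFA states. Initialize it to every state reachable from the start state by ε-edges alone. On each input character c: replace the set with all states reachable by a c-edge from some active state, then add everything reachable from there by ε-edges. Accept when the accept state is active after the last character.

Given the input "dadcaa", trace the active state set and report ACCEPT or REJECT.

Answer: REJECT

Steps:
S₀ = ε-closure({0}) = {0,1,2}
'd' @ 1: {}  — state set empty
rest 'adcaa' ignored (set empty)
final: {}; accept 1 not in set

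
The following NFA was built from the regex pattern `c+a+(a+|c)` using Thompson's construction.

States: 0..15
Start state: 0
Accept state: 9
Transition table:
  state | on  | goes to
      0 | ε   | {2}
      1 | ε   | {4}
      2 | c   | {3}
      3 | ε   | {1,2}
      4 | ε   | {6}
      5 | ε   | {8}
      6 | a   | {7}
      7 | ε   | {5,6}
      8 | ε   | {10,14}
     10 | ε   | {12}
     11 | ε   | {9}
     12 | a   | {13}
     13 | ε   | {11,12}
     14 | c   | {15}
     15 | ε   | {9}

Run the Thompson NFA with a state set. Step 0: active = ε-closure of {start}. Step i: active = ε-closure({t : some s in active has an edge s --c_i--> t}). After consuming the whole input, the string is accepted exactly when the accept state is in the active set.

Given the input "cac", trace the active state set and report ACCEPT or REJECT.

Answer: ACCEPT

Steps:
S₀ = ε-closure({0}) = {0,2}
'c' @ 1: {1,2,3,4,6}
'a' @ 2: {5,6,7,8,10,12,14}
'c' @ 3: {9,15}  ✓accept
after full input: {9,15}  (accept=9 in)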